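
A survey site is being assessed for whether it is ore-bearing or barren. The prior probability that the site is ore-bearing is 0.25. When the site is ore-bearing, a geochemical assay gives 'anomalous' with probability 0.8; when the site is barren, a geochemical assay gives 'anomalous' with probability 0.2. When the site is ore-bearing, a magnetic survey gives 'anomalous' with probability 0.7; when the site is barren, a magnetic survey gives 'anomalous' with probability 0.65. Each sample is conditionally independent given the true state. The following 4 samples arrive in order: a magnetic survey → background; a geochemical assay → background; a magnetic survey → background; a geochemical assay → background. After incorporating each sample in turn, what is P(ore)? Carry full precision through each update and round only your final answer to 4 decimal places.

After a magnetic survey='background': P(ore) = 0.3·0.2500 / (0.3·0.2500 + 0.35·0.7500) ≈ 0.2222
After a geochemical assay='background': P(ore) = 0.2·0.2222 / (0.2·0.2222 + 0.8·0.7778) ≈ 0.0667
After a magnetic survey='background': P(ore) = 0.3·0.0667 / (0.3·0.0667 + 0.35·0.9333) ≈ 0.0577
After a geochemical assay='background': P(ore) = 0.2·0.0577 / (0.2·0.0577 + 0.8·0.9423) ≈ 0.0151

0.0151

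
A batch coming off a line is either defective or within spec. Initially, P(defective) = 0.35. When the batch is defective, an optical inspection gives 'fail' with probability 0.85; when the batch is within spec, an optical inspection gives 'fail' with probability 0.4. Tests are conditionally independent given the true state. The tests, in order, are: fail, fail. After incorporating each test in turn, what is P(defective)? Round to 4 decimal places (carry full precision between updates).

0.7086

After 'fail': P(defective) = 0.85·0.3500 / (0.85·0.3500 + 0.4·0.6500) ≈ 0.5336
After 'fail': P(defective) = 0.85·0.5336 / (0.85·0.5336 + 0.4·0.4664) ≈ 0.7086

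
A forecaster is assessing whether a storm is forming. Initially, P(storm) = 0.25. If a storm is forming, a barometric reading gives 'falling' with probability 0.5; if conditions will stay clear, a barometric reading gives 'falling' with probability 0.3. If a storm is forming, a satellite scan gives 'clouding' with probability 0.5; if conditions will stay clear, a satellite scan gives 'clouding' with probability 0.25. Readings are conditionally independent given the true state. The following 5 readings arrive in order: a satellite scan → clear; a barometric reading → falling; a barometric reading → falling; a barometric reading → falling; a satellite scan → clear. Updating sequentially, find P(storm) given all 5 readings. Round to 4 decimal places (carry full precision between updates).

0.4068

After a satellite scan='clear': P(storm) = 0.5·0.2500 / (0.5·0.2500 + 0.75·0.7500) ≈ 0.1818
After a barometric reading='falling': P(storm) = 0.5·0.1818 / (0.5·0.1818 + 0.3·0.8182) ≈ 0.2703
After a barometric reading='falling': P(storm) = 0.5·0.2703 / (0.5·0.2703 + 0.3·0.7297) ≈ 0.3817
After a barometric reading='falling': P(storm) = 0.5·0.3817 / (0.5·0.3817 + 0.3·0.6183) ≈ 0.5071
After a satellite scan='clear': P(storm) = 0.5·0.5071 / (0.5·0.5071 + 0.75·0.4929) ≈ 0.4068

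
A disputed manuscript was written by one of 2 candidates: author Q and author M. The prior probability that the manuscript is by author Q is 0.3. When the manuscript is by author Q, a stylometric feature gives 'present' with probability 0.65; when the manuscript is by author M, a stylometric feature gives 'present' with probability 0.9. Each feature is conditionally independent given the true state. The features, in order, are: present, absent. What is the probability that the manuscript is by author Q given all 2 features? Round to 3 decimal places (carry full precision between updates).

0.520

After 'present': P(author Q) = 0.65·0.3000 / (0.65·0.3000 + 0.9·0.7000) ≈ 0.2364
After 'absent': P(author Q) = 0.35·0.2364 / (0.35·0.2364 + 0.1·0.7636) ≈ 0.5200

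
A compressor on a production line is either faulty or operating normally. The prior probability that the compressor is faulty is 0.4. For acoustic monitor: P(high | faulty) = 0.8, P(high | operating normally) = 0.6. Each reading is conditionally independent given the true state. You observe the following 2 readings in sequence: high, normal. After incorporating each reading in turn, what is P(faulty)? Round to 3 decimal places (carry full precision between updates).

0.308

Each posterior becomes the prior for the next update.
After 'high': P(faulty) = 0.8·0.4000 / (0.8·0.4000 + 0.6·0.6000) ≈ 0.4706
After 'normal': P(faulty) = 0.2·0.4706 / (0.2·0.4706 + 0.4·0.5294) ≈ 0.3077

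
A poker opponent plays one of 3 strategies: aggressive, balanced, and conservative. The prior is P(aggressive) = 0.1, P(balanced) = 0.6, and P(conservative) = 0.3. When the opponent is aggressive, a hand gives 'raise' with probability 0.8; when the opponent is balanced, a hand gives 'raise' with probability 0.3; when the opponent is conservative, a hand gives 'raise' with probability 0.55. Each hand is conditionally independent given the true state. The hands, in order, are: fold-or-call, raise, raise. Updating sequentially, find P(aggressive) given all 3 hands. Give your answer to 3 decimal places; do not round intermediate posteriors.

Each posterior becomes the prior for the next update.
After 'fold-or-call': normaliser = 0.2·0.1000 + 0.7·0.6000 + 0.45·0.3000; P(aggressive) ≈ 0.0348, P(balanced) ≈ 0.7304, P(conservative) ≈ 0.2348
After 'raise': normaliser = 0.8·0.0348 + 0.3·0.7304 + 0.55·0.2348; P(aggressive) ≈ 0.0740, P(balanced) ≈ 0.5827, P(conservative) ≈ 0.3434
After 'raise': normaliser = 0.8·0.0740 + 0.3·0.5827 + 0.55·0.3434; P(aggressive) ≈ 0.1400, P(balanced) ≈ 0.4134, P(conservative) ≈ 0.4466

0.140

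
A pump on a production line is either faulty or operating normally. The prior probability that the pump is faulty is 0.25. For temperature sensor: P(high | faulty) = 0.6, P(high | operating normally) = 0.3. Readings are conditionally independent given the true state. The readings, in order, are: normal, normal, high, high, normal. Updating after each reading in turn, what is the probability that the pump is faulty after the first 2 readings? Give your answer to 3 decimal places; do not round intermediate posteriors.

After 'normal': P(faulty) = 0.4·0.2500 / (0.4·0.2500 + 0.7·0.7500) ≈ 0.1600
After 'normal': P(faulty) = 0.4·0.1600 / (0.4·0.1600 + 0.7·0.8400) ≈ 0.0982

0.098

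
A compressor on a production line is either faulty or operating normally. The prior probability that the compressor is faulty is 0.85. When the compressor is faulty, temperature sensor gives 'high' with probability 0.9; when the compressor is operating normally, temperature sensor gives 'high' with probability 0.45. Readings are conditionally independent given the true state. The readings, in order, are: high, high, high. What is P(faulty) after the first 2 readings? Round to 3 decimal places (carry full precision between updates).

After 'high': P(faulty) = 0.9·0.8500 / (0.9·0.8500 + 0.45·0.1500) ≈ 0.9189
After 'high': P(faulty) = 0.9·0.9189 / (0.9·0.9189 + 0.45·0.0811) ≈ 0.9577

0.958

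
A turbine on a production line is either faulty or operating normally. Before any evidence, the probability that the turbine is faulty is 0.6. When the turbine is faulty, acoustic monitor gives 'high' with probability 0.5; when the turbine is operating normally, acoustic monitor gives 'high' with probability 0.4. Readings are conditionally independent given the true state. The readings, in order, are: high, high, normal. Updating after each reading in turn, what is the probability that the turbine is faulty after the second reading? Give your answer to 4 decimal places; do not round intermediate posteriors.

0.7009

After 'high': P(faulty) = 0.5·0.6000 / (0.5·0.6000 + 0.4·0.4000) ≈ 0.6522
After 'high': P(faulty) = 0.5·0.6522 / (0.5·0.6522 + 0.4·0.3478) ≈ 0.7009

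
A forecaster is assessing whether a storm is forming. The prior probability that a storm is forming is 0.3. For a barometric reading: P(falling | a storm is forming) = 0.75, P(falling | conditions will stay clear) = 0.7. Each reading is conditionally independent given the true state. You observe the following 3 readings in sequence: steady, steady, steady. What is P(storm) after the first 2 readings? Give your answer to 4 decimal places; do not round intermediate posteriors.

After 'steady': P(storm) = 0.25·0.3000 / (0.25·0.3000 + 0.3·0.7000) ≈ 0.2632
After 'steady': P(storm) = 0.25·0.2632 / (0.25·0.2632 + 0.3·0.7368) ≈ 0.2294

0.2294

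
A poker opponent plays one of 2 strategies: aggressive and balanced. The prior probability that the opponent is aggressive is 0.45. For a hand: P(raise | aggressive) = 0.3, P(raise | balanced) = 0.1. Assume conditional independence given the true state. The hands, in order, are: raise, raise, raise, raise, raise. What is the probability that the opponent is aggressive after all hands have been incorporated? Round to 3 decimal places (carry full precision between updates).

0.995

After 'raise': P(aggressive) = 0.3·0.4500 / (0.3·0.4500 + 0.1·0.5500) ≈ 0.7105
After 'raise': P(aggressive) = 0.3·0.7105 / (0.3·0.7105 + 0.1·0.2895) ≈ 0.8804
After 'raise': P(aggressive) = 0.3·0.8804 / (0.3·0.8804 + 0.1·0.1196) ≈ 0.9567
After 'raise': P(aggressive) = 0.3·0.9567 / (0.3·0.9567 + 0.1·0.0433) ≈ 0.9851
After 'raise': P(aggressive) = 0.3·0.9851 / (0.3·0.9851 + 0.1·0.0149) ≈ 0.9950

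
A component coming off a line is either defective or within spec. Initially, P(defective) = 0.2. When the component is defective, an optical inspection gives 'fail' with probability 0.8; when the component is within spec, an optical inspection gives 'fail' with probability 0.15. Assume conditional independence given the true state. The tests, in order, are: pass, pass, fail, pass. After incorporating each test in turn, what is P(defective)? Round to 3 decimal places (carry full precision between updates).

After 'pass': P(defective) = 0.2·0.2000 / (0.2·0.2000 + 0.85·0.8000) ≈ 0.0556
After 'pass': P(defective) = 0.2·0.0556 / (0.2·0.0556 + 0.85·0.9444) ≈ 0.0137
After 'fail': P(defective) = 0.8·0.0137 / (0.8·0.0137 + 0.15·0.9863) ≈ 0.0687
After 'pass': P(defective) = 0.2·0.0687 / (0.2·0.0687 + 0.85·0.9313) ≈ 0.0171

0.017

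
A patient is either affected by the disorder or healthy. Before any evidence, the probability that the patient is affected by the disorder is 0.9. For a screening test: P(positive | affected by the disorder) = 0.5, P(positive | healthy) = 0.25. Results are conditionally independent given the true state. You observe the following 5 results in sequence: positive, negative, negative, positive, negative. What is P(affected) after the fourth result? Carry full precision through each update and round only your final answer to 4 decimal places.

0.9412

After 'positive': P(affected) = 0.5·0.9000 / (0.5·0.9000 + 0.25·0.1000) ≈ 0.9474
After 'negative': P(affected) = 0.5·0.9474 / (0.5·0.9474 + 0.75·0.0526) ≈ 0.9231
After 'negative': P(affected) = 0.5·0.9231 / (0.5·0.9231 + 0.75·0.0769) ≈ 0.8889
After 'positive': P(affected) = 0.5·0.8889 / (0.5·0.8889 + 0.25·0.1111) ≈ 0.9412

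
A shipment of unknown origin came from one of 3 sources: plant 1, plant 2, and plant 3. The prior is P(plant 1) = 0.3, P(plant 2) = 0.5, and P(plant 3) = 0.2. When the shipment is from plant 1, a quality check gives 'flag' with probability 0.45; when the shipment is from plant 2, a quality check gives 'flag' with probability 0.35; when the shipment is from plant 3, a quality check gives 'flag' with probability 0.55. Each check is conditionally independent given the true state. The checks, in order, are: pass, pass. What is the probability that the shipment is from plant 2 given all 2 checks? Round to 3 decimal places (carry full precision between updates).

After 'pass': normaliser = 0.55·0.3000 + 0.65·0.5000 + 0.45·0.2000; P(plant 1) ≈ 0.2845, P(plant 2) ≈ 0.5603, P(plant 3) ≈ 0.1552
After 'pass': normaliser = 0.55·0.2845 + 0.65·0.5603 + 0.45·0.1552; P(plant 1) ≈ 0.2650, P(plant 2) ≈ 0.6168, P(plant 3) ≈ 0.1182

0.617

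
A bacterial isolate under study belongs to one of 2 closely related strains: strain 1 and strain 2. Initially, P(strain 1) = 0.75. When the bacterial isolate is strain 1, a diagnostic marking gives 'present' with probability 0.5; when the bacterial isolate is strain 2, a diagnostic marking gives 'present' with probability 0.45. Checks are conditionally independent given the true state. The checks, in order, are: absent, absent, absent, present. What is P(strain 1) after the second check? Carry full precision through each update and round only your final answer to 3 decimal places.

0.713

After 'absent': P(strain 1) = 0.5·0.7500 / (0.5·0.7500 + 0.55·0.2500) ≈ 0.7317
After 'absent': P(strain 1) = 0.5·0.7317 / (0.5·0.7317 + 0.55·0.2683) ≈ 0.7126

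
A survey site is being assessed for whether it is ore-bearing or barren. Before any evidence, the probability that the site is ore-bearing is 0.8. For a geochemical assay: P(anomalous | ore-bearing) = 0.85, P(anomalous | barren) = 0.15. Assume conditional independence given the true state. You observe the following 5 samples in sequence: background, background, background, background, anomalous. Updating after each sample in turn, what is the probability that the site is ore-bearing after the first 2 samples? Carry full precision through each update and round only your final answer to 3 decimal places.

Each posterior becomes the prior for the next update.
After 'background': P(ore) = 0.15·0.8000 / (0.15·0.8000 + 0.85·0.2000) ≈ 0.4138
After 'background': P(ore) = 0.15·0.4138 / (0.15·0.4138 + 0.85·0.5862) ≈ 0.1108

0.111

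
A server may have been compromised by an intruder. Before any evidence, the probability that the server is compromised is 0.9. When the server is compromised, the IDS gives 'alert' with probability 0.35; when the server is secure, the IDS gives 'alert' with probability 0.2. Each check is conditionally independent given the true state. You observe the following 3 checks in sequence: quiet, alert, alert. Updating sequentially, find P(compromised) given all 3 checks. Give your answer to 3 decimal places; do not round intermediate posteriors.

0.957

Each posterior becomes the prior for the next update.
After 'quiet': P(compromised) = 0.65·0.9000 / (0.65·0.9000 + 0.8·0.1000) ≈ 0.8797
After 'alert': P(compromised) = 0.35·0.8797 / (0.35·0.8797 + 0.2·0.1203) ≈ 0.9275
After 'alert': P(compromised) = 0.35·0.9275 / (0.35·0.9275 + 0.2·0.0725) ≈ 0.9573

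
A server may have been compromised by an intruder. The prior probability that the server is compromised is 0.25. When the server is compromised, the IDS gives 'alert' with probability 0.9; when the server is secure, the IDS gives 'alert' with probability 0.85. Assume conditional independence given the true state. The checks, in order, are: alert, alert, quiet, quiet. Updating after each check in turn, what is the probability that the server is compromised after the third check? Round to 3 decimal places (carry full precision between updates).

0.199

After 'alert': P(compromised) = 0.9·0.2500 / (0.9·0.2500 + 0.85·0.7500) ≈ 0.2609
After 'alert': P(compromised) = 0.9·0.2609 / (0.9·0.2609 + 0.85·0.7391) ≈ 0.2720
After 'quiet': P(compromised) = 0.1·0.2720 / (0.1·0.2720 + 0.15·0.7280) ≈ 0.1994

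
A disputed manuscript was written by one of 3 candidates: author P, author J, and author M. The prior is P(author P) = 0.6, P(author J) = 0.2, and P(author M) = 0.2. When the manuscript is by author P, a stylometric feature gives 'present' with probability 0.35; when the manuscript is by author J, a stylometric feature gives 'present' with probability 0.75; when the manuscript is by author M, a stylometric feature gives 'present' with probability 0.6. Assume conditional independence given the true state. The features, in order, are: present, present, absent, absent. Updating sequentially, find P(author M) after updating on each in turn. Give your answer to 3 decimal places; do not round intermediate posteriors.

After 'present': normaliser = 0.35·0.6000 + 0.75·0.2000 + 0.6·0.2000; P(author P) ≈ 0.4375, P(author J) ≈ 0.3125, P(author M) ≈ 0.2500
After 'present': normaliser = 0.35·0.4375 + 0.75·0.3125 + 0.6·0.2500; P(author P) ≈ 0.2849, P(author J) ≈ 0.4360, P(author M) ≈ 0.2791
After 'absent': normaliser = 0.65·0.2849 + 0.25·0.4360 + 0.4·0.2791; P(author P) ≈ 0.4563, P(author J) ≈ 0.2686, P(author M) ≈ 0.2751
After 'absent': normaliser = 0.65·0.4563 + 0.25·0.2686 + 0.4·0.2751; P(author P) ≈ 0.6260, P(author J) ≈ 0.1417, P(author M) ≈ 0.2322

0.232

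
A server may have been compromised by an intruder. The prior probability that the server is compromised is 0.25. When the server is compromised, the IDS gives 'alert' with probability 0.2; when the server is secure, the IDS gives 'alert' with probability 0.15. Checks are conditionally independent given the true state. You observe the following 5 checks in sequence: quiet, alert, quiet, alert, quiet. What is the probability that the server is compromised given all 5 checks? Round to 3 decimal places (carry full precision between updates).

0.331

Apply Bayes' rule sequentially, carrying P(compromised) forward.
After 'quiet': P(compromised) = 0.8·0.2500 / (0.8·0.2500 + 0.85·0.7500) ≈ 0.2388
After 'alert': P(compromised) = 0.2·0.2388 / (0.2·0.2388 + 0.15·0.7612) ≈ 0.2949
After 'quiet': P(compromised) = 0.8·0.2949 / (0.8·0.2949 + 0.85·0.7051) ≈ 0.2825
After 'alert': P(compromised) = 0.2·0.2825 / (0.2·0.2825 + 0.15·0.7175) ≈ 0.3442
After 'quiet': P(compromised) = 0.8·0.3442 / (0.8·0.3442 + 0.85·0.6558) ≈ 0.3307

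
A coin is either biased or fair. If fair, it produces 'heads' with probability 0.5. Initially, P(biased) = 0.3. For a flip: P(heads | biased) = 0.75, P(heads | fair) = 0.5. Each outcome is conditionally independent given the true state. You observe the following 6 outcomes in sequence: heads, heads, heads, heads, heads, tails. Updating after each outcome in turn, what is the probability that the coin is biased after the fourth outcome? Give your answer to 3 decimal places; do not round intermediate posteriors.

0.685

Each posterior becomes the prior for the next update.
After 'heads': P(biased) = 0.75·0.3000 / (0.75·0.3000 + 0.5·0.7000) ≈ 0.3913
After 'heads': P(biased) = 0.75·0.3913 / (0.75·0.3913 + 0.5·0.6087) ≈ 0.4909
After 'heads': P(biased) = 0.75·0.4909 / (0.75·0.4909 + 0.5·0.5091) ≈ 0.5912
After 'heads': P(biased) = 0.75·0.5912 / (0.75·0.5912 + 0.5·0.4088) ≈ 0.6845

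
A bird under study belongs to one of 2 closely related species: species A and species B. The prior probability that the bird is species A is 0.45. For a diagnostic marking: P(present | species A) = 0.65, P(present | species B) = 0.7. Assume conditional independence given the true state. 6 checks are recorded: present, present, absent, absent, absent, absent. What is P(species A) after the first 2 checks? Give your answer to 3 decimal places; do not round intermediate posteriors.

0.414

Each posterior becomes the prior for the next update.
After 'present': P(species A) = 0.65·0.4500 / (0.65·0.4500 + 0.7·0.5500) ≈ 0.4317
After 'present': P(species A) = 0.65·0.4317 / (0.65·0.4317 + 0.7·0.5683) ≈ 0.4137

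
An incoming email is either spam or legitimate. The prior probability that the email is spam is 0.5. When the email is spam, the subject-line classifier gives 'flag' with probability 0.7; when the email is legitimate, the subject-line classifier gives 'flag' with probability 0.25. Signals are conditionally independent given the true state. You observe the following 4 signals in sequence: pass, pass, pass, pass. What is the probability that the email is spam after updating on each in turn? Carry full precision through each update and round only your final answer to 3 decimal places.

0.025

After 'pass': P(spam) = 0.3·0.5000 / (0.3·0.5000 + 0.75·0.5000) ≈ 0.2857
After 'pass': P(spam) = 0.3·0.2857 / (0.3·0.2857 + 0.75·0.7143) ≈ 0.1379
After 'pass': P(spam) = 0.3·0.1379 / (0.3·0.1379 + 0.75·0.8621) ≈ 0.0602
After 'pass': P(spam) = 0.3·0.0602 / (0.3·0.0602 + 0.75·0.9398) ≈ 0.0250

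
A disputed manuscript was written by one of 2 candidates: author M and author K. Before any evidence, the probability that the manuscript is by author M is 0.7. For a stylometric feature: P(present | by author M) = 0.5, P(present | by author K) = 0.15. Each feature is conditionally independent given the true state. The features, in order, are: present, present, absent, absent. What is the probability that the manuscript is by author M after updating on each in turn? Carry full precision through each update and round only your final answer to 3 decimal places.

Each posterior becomes the prior for the next update.
After 'present': P(author M) = 0.5·0.7000 / (0.5·0.7000 + 0.15·0.3000) ≈ 0.8861
After 'present': P(author M) = 0.5·0.8861 / (0.5·0.8861 + 0.15·0.1139) ≈ 0.9629
After 'absent': P(author M) = 0.5·0.9629 / (0.5·0.9629 + 0.85·0.0371) ≈ 0.9385
After 'absent': P(author M) = 0.5·0.9385 / (0.5·0.9385 + 0.85·0.0615) ≈ 0.8997

0.900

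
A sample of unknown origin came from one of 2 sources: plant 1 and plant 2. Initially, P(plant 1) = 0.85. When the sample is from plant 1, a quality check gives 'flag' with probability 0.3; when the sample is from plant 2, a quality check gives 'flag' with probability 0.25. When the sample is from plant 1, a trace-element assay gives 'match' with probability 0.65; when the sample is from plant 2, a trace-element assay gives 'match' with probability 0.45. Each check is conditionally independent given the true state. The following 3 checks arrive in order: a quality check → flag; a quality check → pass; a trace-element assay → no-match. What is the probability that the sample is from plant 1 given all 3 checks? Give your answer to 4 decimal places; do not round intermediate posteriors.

Apply Bayes' rule sequentially, carrying P(plant 1) forward.
After a quality check='flag': P(plant 1) = 0.3·0.8500 / (0.3·0.8500 + 0.25·0.1500) ≈ 0.8718
After a quality check='pass': P(plant 1) = 0.7·0.8718 / (0.7·0.8718 + 0.75·0.1282) ≈ 0.8639
After a trace-element assay='no-match': P(plant 1) = 0.35·0.8639 / (0.35·0.8639 + 0.55·0.1361) ≈ 0.8015

0.8015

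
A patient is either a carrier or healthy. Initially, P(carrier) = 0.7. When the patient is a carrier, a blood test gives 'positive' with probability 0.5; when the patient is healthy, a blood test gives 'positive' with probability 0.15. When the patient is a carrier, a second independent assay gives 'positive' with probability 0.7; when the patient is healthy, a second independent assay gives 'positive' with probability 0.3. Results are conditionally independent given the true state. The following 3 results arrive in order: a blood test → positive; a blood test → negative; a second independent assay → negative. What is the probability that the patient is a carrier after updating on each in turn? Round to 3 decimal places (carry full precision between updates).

0.662

Apply Bayes' rule sequentially, carrying P(carrier) forward.
After a blood test='positive': P(carrier) = 0.5·0.7000 / (0.5·0.7000 + 0.15·0.3000) ≈ 0.8861
After a blood test='negative': P(carrier) = 0.5·0.8861 / (0.5·0.8861 + 0.85·0.1139) ≈ 0.8206
After a second independent assay='negative': P(carrier) = 0.3·0.8206 / (0.3·0.8206 + 0.7·0.1794) ≈ 0.6623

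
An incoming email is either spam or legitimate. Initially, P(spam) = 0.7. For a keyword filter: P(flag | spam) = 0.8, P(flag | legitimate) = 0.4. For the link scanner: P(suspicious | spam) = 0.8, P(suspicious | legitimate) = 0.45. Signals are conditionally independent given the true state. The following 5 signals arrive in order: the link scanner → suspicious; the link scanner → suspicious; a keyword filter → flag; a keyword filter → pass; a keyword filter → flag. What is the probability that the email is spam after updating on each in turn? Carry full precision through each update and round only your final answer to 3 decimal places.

Apply Bayes' rule sequentially, carrying P(spam) forward.
After the link scanner='suspicious': P(spam) = 0.8·0.7000 / (0.8·0.7000 + 0.45·0.3000) ≈ 0.8058
After the link scanner='suspicious': P(spam) = 0.8·0.8058 / (0.8·0.8058 + 0.45·0.1942) ≈ 0.8806
After a keyword filter='flag': P(spam) = 0.8·0.8806 / (0.8·0.8806 + 0.4·0.1194) ≈ 0.9365
After a keyword filter='pass': P(spam) = 0.2·0.9365 / (0.2·0.9365 + 0.6·0.0635) ≈ 0.8310
After a keyword filter='flag': P(spam) = 0.8·0.8310 / (0.8·0.8310 + 0.4·0.1690) ≈ 0.9077

0.908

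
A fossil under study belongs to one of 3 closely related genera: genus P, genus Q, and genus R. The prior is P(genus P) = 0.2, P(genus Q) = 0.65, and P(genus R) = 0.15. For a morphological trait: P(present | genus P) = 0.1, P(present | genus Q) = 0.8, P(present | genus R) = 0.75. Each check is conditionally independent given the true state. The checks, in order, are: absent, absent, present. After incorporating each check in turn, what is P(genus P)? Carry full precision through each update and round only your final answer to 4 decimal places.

0.3679

Apply Bayes' rule sequentially, carrying P(genus P) forward.
After 'absent': normaliser = 0.9·0.2000 + 0.2·0.6500 + 0.25·0.1500; P(genus P) ≈ 0.5180, P(genus Q) ≈ 0.3741, P(genus R) ≈ 0.1079
After 'absent': normaliser = 0.9·0.5180 + 0.2·0.3741 + 0.25·0.1079; P(genus P) ≈ 0.8208, P(genus Q) ≈ 0.1317, P(genus R) ≈ 0.0475
After 'present': normaliser = 0.1·0.8208 + 0.8·0.1317 + 0.75·0.0475; P(genus P) ≈ 0.3679, P(genus Q) ≈ 0.4724, P(genus R) ≈ 0.1597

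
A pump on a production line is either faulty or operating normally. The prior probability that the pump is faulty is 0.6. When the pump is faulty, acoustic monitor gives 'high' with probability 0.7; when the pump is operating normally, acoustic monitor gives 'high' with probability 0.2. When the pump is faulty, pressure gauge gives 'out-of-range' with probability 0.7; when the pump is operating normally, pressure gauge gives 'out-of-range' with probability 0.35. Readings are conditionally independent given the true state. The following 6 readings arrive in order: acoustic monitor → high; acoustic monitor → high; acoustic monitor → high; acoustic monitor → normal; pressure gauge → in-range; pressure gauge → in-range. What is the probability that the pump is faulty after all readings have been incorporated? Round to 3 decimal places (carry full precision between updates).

After acoustic monitor='high': P(faulty) = 0.7·0.6000 / (0.7·0.6000 + 0.2·0.4000) ≈ 0.8400
After acoustic monitor='high': P(faulty) = 0.7·0.8400 / (0.7·0.8400 + 0.2·0.1600) ≈ 0.9484
After acoustic monitor='high': P(faulty) = 0.7·0.9484 / (0.7·0.9484 + 0.2·0.0516) ≈ 0.9847
After acoustic monitor='normal': P(faulty) = 0.3·0.9847 / (0.3·0.9847 + 0.8·0.0153) ≈ 0.9602
After pressure gauge='in-range': P(faulty) = 0.3·0.9602 / (0.3·0.9602 + 0.65·0.0398) ≈ 0.9176
After pressure gauge='in-range': P(faulty) = 0.3·0.9176 / (0.3·0.9176 + 0.65·0.0824) ≈ 0.8371

0.837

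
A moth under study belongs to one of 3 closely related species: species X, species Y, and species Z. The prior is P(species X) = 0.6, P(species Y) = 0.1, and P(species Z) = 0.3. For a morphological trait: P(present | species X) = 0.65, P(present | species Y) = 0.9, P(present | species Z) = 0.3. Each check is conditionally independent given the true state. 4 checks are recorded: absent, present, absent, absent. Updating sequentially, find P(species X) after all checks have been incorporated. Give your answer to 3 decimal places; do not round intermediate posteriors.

Apply Bayes' rule sequentially, carrying P(species X) forward.
After 'absent': normaliser = 0.35·0.6000 + 0.1·0.1000 + 0.7·0.3000; P(species X) ≈ 0.4884, P(species Y) ≈ 0.0233, P(species Z) ≈ 0.4884
After 'present': normaliser = 0.65·0.4884 + 0.9·0.0233 + 0.3·0.4884; P(species X) ≈ 0.6547, P(species Y) ≈ 0.0432, P(species Z) ≈ 0.3022
After 'absent': normaliser = 0.35·0.6547 + 0.1·0.0432 + 0.7·0.3022; P(species X) ≈ 0.5150, P(species Y) ≈ 0.0097, P(species Z) ≈ 0.4753
After 'absent': normaliser = 0.35·0.5150 + 0.1·0.0097 + 0.7·0.4753; P(species X) ≈ 0.3507, P(species Y) ≈ 0.0019, P(species Z) ≈ 0.6474

0.351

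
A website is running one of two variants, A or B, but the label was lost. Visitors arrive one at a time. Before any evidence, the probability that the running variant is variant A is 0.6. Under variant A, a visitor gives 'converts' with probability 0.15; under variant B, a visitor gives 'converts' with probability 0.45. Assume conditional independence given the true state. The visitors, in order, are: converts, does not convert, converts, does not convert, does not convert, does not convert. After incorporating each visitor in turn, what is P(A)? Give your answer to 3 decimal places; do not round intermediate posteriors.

0.487

Apply Bayes' rule sequentially, carrying P(A) forward.
After 'converts': P(A) = 0.15·0.6000 / (0.15·0.6000 + 0.45·0.4000) ≈ 0.3333
After 'does not convert': P(A) = 0.85·0.3333 / (0.85·0.3333 + 0.55·0.6667) ≈ 0.4359
After 'converts': P(A) = 0.15·0.4359 / (0.15·0.4359 + 0.45·0.5641) ≈ 0.2048
After 'does not convert': P(A) = 0.85·0.2048 / (0.85·0.2048 + 0.55·0.7952) ≈ 0.2847
After 'does not convert': P(A) = 0.85·0.2847 / (0.85·0.2847 + 0.55·0.7153) ≈ 0.3809
After 'does not convert': P(A) = 0.85·0.3809 / (0.85·0.3809 + 0.55·0.6191) ≈ 0.4874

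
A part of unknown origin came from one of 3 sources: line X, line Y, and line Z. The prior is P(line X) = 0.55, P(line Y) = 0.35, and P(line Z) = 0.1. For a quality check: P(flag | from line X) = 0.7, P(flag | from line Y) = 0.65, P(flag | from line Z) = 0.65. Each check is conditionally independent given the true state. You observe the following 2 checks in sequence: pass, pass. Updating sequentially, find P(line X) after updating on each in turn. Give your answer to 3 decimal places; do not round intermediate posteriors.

0.473

After 'pass': normaliser = 0.3·0.5500 + 0.35·0.3500 + 0.35·0.1000; P(line X) ≈ 0.5116, P(line Y) ≈ 0.3798, P(line Z) ≈ 0.1085
After 'pass': normaliser = 0.3·0.5116 + 0.35·0.3798 + 0.35·0.1085; P(line X) ≈ 0.4731, P(line Y) ≈ 0.4098, P(line Z) ≈ 0.1171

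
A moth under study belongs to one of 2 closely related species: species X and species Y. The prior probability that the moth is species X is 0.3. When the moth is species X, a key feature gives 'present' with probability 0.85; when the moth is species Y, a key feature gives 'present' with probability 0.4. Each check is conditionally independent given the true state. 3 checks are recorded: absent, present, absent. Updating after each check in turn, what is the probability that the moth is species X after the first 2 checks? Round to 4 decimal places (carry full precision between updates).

0.1855

Apply Bayes' rule sequentially, carrying P(species X) forward.
After 'absent': P(species X) = 0.15·0.3000 / (0.15·0.3000 + 0.6·0.7000) ≈ 0.0968
After 'present': P(species X) = 0.85·0.0968 / (0.85·0.0968 + 0.4·0.9032) ≈ 0.1855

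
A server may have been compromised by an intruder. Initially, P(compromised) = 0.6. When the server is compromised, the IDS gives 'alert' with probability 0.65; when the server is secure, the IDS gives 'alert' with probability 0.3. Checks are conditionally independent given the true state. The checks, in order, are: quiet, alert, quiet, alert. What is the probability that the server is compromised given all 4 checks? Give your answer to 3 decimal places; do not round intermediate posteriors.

Each posterior becomes the prior for the next update.
After 'quiet': P(compromised) = 0.35·0.6000 / (0.35·0.6000 + 0.7·0.4000) ≈ 0.4286
After 'alert': P(compromised) = 0.65·0.4286 / (0.65·0.4286 + 0.3·0.5714) ≈ 0.6190
After 'quiet': P(compromised) = 0.35·0.6190 / (0.35·0.6190 + 0.7·0.3810) ≈ 0.4483
After 'alert': P(compromised) = 0.65·0.4483 / (0.65·0.4483 + 0.3·0.5517) ≈ 0.6377

0.638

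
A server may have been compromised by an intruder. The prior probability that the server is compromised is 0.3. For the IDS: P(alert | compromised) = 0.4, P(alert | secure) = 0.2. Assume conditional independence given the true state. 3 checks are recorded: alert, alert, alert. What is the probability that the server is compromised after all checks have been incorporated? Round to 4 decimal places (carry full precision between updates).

After 'alert': P(compromised) = 0.4·0.3000 / (0.4·0.3000 + 0.2·0.7000) ≈ 0.4615
After 'alert': P(compromised) = 0.4·0.4615 / (0.4·0.4615 + 0.2·0.5385) ≈ 0.6316
After 'alert': P(compromised) = 0.4·0.6316 / (0.4·0.6316 + 0.2·0.3684) ≈ 0.7742

0.7742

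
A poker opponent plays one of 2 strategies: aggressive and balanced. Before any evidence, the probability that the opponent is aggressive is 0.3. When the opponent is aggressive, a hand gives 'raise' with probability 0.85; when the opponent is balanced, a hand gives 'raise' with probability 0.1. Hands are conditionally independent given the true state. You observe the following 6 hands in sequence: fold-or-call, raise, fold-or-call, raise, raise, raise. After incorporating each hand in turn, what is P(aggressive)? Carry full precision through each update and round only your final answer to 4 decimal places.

0.9842

Apply Bayes' rule sequentially, carrying P(aggressive) forward.
After 'fold-or-call': P(aggressive) = 0.15·0.3000 / (0.15·0.3000 + 0.9·0.7000) ≈ 0.0667
After 'raise': P(aggressive) = 0.85·0.0667 / (0.85·0.0667 + 0.1·0.9333) ≈ 0.3778
After 'fold-or-call': P(aggressive) = 0.15·0.3778 / (0.15·0.3778 + 0.9·0.6222) ≈ 0.0919
After 'raise': P(aggressive) = 0.85·0.0919 / (0.85·0.0919 + 0.1·0.9081) ≈ 0.4624
After 'raise': P(aggressive) = 0.85·0.4624 / (0.85·0.4624 + 0.1·0.5376) ≈ 0.8797
After 'raise': P(aggressive) = 0.85·0.8797 / (0.85·0.8797 + 0.1·0.1203) ≈ 0.9842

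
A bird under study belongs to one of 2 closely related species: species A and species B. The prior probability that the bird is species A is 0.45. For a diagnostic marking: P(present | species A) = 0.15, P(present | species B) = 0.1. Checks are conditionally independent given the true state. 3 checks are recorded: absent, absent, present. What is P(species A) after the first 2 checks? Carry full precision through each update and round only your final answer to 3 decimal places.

Apply Bayes' rule sequentially, carrying P(species A) forward.
After 'absent': P(species A) = 0.85·0.4500 / (0.85·0.4500 + 0.9·0.5500) ≈ 0.4359
After 'absent': P(species A) = 0.85·0.4359 / (0.85·0.4359 + 0.9·0.5641) ≈ 0.4219

0.422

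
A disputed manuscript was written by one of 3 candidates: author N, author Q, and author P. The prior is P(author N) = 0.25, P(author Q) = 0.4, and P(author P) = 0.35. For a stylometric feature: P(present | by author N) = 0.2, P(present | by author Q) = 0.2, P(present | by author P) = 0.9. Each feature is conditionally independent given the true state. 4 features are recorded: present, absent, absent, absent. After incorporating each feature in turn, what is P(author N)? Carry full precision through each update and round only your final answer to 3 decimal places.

0.383

After 'present': normaliser = 0.2·0.2500 + 0.2·0.4000 + 0.9·0.3500; P(author N) ≈ 0.1124, P(author Q) ≈ 0.1798, P(author P) ≈ 0.7079
After 'absent': normaliser = 0.8·0.1124 + 0.8·0.1798 + 0.1·0.7079; P(author N) ≈ 0.2952, P(author Q) ≈ 0.4723, P(author P) ≈ 0.2325
After 'absent': normaliser = 0.8·0.2952 + 0.8·0.4723 + 0.1·0.2325; P(author N) ≈ 0.3706, P(author Q) ≈ 0.5929, P(author P) ≈ 0.0365
After 'absent': normaliser = 0.8·0.3706 + 0.8·0.5929 + 0.1·0.0365; P(author N) ≈ 0.3828, P(author Q) ≈ 0.6125, P(author P) ≈ 0.0047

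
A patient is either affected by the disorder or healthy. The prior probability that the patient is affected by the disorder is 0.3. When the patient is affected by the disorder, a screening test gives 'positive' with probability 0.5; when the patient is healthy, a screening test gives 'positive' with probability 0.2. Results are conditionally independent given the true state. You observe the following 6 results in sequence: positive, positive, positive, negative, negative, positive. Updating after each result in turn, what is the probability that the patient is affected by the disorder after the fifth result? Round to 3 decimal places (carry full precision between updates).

0.723

After 'positive': P(affected) = 0.5·0.3000 / (0.5·0.3000 + 0.2·0.7000) ≈ 0.5172
After 'positive': P(affected) = 0.5·0.5172 / (0.5·0.5172 + 0.2·0.4828) ≈ 0.7282
After 'positive': P(affected) = 0.5·0.7282 / (0.5·0.7282 + 0.2·0.2718) ≈ 0.8701
After 'negative': P(affected) = 0.5·0.8701 / (0.5·0.8701 + 0.8·0.1299) ≈ 0.8071
After 'negative': P(affected) = 0.5·0.8071 / (0.5·0.8071 + 0.8·0.1929) ≈ 0.7234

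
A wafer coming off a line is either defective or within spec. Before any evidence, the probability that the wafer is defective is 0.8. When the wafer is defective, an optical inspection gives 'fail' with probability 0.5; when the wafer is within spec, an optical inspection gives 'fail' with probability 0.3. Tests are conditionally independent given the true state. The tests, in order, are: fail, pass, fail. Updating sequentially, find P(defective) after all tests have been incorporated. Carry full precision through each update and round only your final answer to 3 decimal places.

0.888

Apply Bayes' rule sequentially, carrying P(defective) forward.
After 'fail': P(defective) = 0.5·0.8000 / (0.5·0.8000 + 0.3·0.2000) ≈ 0.8696
After 'pass': P(defective) = 0.5·0.8696 / (0.5·0.8696 + 0.7·0.1304) ≈ 0.8264
After 'fail': P(defective) = 0.5·0.8264 / (0.5·0.8264 + 0.3·0.1736) ≈ 0.8881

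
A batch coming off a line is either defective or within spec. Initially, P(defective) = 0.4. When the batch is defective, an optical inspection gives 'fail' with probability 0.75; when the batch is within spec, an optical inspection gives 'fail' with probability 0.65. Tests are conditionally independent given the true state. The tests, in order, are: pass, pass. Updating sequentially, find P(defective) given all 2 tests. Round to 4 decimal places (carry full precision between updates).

0.2538

After 'pass': P(defective) = 0.25·0.4000 / (0.25·0.4000 + 0.35·0.6000) ≈ 0.3226
After 'pass': P(defective) = 0.25·0.3226 / (0.25·0.3226 + 0.35·0.6774) ≈ 0.2538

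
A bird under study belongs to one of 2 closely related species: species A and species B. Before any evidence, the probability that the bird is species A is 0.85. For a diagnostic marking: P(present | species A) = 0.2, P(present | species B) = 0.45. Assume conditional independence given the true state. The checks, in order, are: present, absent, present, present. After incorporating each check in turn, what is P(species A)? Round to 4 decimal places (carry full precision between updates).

Apply Bayes' rule sequentially, carrying P(species A) forward.
After 'present': P(species A) = 0.2·0.8500 / (0.2·0.8500 + 0.45·0.1500) ≈ 0.7158
After 'absent': P(species A) = 0.8·0.7158 / (0.8·0.7158 + 0.55·0.2842) ≈ 0.7856
After 'present': P(species A) = 0.2·0.7856 / (0.2·0.7856 + 0.45·0.2144) ≈ 0.6195
After 'present': P(species A) = 0.2·0.6195 / (0.2·0.6195 + 0.45·0.3805) ≈ 0.4198

0.4198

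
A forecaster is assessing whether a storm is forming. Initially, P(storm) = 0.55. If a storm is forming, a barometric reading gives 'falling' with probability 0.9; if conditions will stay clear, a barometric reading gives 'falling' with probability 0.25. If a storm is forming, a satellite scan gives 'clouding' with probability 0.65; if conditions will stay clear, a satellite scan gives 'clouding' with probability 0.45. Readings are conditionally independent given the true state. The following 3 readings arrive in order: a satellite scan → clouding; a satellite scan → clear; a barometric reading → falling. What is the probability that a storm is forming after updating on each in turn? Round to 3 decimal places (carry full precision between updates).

0.802

After a satellite scan='clouding': P(storm) = 0.65·0.5500 / (0.65·0.5500 + 0.45·0.4500) ≈ 0.6384
After a satellite scan='clear': P(storm) = 0.35·0.6384 / (0.35·0.6384 + 0.55·0.3616) ≈ 0.5291
After a barometric reading='falling': P(storm) = 0.9·0.5291 / (0.9·0.5291 + 0.25·0.4709) ≈ 0.8018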